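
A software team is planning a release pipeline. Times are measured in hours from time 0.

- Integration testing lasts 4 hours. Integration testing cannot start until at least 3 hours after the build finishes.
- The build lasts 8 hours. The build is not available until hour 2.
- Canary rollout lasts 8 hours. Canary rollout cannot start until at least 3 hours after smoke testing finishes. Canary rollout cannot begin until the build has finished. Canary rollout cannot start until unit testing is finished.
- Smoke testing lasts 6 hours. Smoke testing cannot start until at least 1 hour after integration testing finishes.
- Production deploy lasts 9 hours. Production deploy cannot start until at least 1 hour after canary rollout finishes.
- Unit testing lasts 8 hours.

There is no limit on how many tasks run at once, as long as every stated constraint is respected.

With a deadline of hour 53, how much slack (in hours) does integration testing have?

8

The build cannot begin until its own release at hour 2. It runs from hour 2 to 2 + 8 = hour 10.
After the build (finishes hour 10, plus 3-hour gap → hour 13), integration testing can start at hour 13 and finishes at hour 17.

Working backward from the deadline:
Production deploy has no dependents, so it just needs to finish by hour 53. Starting by 53 − 9 = hour 44 achieves that.
Canary rollout feeds into production deploy (must start by hour 44, minus 1-hour gap → hour 43); so canary rollout must finish by hour 43 and therefore start by hour 35.
Smoke testing feeds into canary rollout (must start by hour 35, minus 3-hour gap → hour 32); so smoke testing must finish by hour 32 and therefore start by hour 26.
Integration testing feeds into smoke testing (must start by hour 26, minus 1-hour gap → hour 25); so integration testing must finish by hour 25 and therefore start by hour 21.
So integration testing can start as early as hour 13 and as late as hour 21, giving 21 − 13 = 8 hours of slack.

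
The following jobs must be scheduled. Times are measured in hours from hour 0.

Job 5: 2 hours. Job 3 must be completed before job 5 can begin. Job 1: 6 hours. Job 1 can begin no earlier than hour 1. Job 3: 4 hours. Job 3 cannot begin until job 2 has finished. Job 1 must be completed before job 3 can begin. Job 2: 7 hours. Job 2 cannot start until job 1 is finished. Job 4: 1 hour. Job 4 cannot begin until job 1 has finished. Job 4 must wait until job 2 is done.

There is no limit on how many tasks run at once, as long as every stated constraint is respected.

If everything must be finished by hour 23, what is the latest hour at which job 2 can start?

10

To finish by hour 23, job 5 (duration 2) must start no later than hour 21.
Job 3 has to be done before job 5 (must start by hour 21). That means finishing by hour 21, i.e. starting by 21 − 4 = hour 17.
Job 4 must finish by hour 23; it takes 1 hour, so it must start by 23 − 1 = hour 22.
Job 2 has several dependents: job 3 (must start by hour 17); job 4 (must start by hour 22). The earliest of those limits is hour 17, so job 2 must start by 17 − 7 = hour 10.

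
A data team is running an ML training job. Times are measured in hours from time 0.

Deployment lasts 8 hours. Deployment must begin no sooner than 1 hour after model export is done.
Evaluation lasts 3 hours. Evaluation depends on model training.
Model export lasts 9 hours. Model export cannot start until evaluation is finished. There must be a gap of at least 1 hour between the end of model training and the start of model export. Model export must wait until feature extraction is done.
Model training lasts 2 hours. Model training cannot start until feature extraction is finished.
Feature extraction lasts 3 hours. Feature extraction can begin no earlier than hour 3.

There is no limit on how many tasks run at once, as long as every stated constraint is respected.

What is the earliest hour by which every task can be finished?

After its own release at hour 3, feature extraction can start at hour 3 and finishes at hour 6.
Model training waits on feature extraction (finishes hour 6), so it starts at hour 6 and finishes at 6 + 2 = hour 8.
After model training (finishes hour 8), evaluation can start at hour 8 and finishes at hour 11.
Model export cannot start until evaluation (finishes hour 11); model training (finishes hour 8, plus 1-hour gap → hour 9); feature extraction (finishes hour 6). The controlling bound is hour 11, so model export finishes at 11 + 9 = hour 20.
After model export (finishes hour 20, plus 1-hour gap → hour 21), deployment can start at hour 21 and finishes at hour 29.
All tasks are finished once the last one completes. Finish times: Feature extraction at 6, Model training at 8, Evaluation at 11, Model export at 20, Deployment at 29. The latest is hour 29.

29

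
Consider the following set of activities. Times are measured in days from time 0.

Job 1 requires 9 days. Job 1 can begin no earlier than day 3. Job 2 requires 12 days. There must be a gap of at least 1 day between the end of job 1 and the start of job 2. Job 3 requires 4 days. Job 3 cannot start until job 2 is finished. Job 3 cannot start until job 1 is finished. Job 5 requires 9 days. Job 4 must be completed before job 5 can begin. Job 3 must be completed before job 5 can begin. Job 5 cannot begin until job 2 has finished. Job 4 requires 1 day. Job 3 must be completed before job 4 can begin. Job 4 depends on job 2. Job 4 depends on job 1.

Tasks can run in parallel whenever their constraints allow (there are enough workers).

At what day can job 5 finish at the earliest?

39

Job 1 cannot begin until its own release at day 3. It runs from day 3 to 3 + 9 = day 12.
Job 2 waits on job 1 (finishes day 12, plus 1-day gap → day 13), so it starts at day 13 and finishes at 13 + 12 = day 25.
Job 3 cannot start until job 2 (finishes day 25); job 1 (finishes day 12). The controlling bound is day 25, so job 3 finishes at 25 + 4 = day 29.
Job 4 has to wait for job 3 (finishes day 29); job 2 (finishes day 25); job 1 (finishes day 12). The latest of these is day 29, so job 4 runs day 29 to 29 + 1 = day 30.
Job 5 has to wait for job 4 (finishes day 30); job 3 (finishes day 29); job 2 (finishes day 25). The latest of these is day 30, so job 5 runs day 30 to 30 + 9 = day 39.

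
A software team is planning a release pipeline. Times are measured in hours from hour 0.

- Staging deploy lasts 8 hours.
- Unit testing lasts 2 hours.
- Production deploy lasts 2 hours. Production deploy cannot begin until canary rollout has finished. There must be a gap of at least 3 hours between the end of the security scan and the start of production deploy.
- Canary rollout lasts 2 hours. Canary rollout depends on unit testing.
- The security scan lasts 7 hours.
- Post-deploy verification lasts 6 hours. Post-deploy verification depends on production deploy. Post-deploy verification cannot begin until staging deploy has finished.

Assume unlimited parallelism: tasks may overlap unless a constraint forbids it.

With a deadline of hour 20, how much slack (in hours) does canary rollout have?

8

Unit testing can start immediately at hour 0; it finishes at hour 2.
After unit testing (finishes hour 2), canary rollout can start at hour 2 and finishes at hour 4.

Working backward from the deadline:
Post-deploy verification has no dependents, so it just needs to finish by hour 20. Starting by 20 − 6 = hour 14 achieves that.
Production deploy feeds into post-deploy verification (must start by hour 14); so production deploy must finish by hour 14 and therefore start by hour 12.
Canary rollout must finish before production deploy (must start by hour 12). With a 2-hour duration, canary rollout must start by 12 − 2 = hour 10.
So canary rollout can start as early as hour 2 and as late as hour 10, giving 10 − 2 = 8 hours of slack.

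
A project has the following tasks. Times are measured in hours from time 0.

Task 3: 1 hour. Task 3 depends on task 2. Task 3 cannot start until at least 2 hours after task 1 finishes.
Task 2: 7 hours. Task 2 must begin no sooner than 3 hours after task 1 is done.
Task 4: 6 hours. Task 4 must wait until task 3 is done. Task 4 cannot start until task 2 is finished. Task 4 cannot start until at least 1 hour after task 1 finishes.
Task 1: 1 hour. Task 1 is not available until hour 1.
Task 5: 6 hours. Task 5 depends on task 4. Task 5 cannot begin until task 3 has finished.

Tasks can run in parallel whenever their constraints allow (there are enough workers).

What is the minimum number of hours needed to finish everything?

Task 1 cannot begin until its own release at hour 1. It runs from hour 1 to 1 + 1 = hour 2.
Task 2 waits on task 1 (finishes hour 2, plus 3-hour gap → hour 5), so it starts at hour 5 and finishes at 5 + 7 = hour 12.
Task 3 needs all of task 2 (finishes hour 12); task 1 (finishes hour 2, plus 2-hour gap → hour 4). That puts its earliest start at hour 12; it finishes at 12 + 1 = hour 13.
For task 4: task 3 (finishes hour 13); task 2 (finishes hour 12); task 1 (finishes hour 2, plus 1-hour gap → hour 3). Taking the maximum gives a start of hour 13, and it finishes at 13 + 6 = hour 19.
Task 5 cannot start until task 4 (finishes hour 19); task 3 (finishes hour 13). The controlling bound is hour 19, so task 5 finishes at 19 + 6 = hour 25.
All tasks are finished once the last one completes. Finish times: Task 1 at 2, Task 2 at 12, Task 3 at 13, Task 4 at 19, Task 5 at 25. The latest is hour 25.

25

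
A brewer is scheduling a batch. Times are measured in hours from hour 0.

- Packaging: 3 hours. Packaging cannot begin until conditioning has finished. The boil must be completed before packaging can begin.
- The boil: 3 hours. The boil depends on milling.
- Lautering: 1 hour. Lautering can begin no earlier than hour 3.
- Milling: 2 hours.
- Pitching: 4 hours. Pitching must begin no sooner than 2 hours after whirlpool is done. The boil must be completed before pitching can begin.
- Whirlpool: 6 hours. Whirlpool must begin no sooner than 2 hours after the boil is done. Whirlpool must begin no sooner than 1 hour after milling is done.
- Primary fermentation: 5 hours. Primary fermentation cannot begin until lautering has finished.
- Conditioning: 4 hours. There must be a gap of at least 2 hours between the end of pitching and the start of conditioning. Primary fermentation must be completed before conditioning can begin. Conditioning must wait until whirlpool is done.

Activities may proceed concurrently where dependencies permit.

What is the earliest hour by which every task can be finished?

Lautering waits on its own release at hour 3, so it starts at hour 3 and finishes at 3 + 1 = hour 4.
Primary fermentation waits on lautering (finishes hour 4), so it starts at hour 4 and finishes at 4 + 5 = hour 9.
Milling has no prerequisites, so it starts at hour 0 and finishes at hour 2.
The boil cannot begin until milling (finishes hour 2). It runs from hour 2 to 2 + 3 = hour 5.
For whirlpool: the boil (finishes hour 5, plus 2-hour gap → hour 7); milling (finishes hour 2, plus 1-hour gap → hour 3). Taking the maximum gives a start of hour 7, and it finishes at 7 + 6 = hour 13.
Pitching cannot start until whirlpool (finishes hour 13, plus 2-hour gap → hour 15); the boil (finishes hour 5). The controlling bound is hour 15, so pitching finishes at 15 + 4 = hour 19.
Conditioning needs all of pitching (finishes hour 19, plus 2-hour gap → hour 21); primary fermentation (finishes hour 9); whirlpool (finishes hour 13). That puts its earliest start at hour 21; it finishes at 21 + 4 = hour 25.
For packaging: conditioning (finishes hour 25); the boil (finishes hour 5). Taking the maximum gives a start of hour 25, and it finishes at 25 + 3 = hour 28.
All tasks are finished once the last one completes. Finish times: Milling at 2, Lautering at 4, The boil at 5, Whirlpool at 13, Pitching at 19, Primary fermentation at 9, Conditioning at 25, Packaging at 28. The latest is hour 28.

28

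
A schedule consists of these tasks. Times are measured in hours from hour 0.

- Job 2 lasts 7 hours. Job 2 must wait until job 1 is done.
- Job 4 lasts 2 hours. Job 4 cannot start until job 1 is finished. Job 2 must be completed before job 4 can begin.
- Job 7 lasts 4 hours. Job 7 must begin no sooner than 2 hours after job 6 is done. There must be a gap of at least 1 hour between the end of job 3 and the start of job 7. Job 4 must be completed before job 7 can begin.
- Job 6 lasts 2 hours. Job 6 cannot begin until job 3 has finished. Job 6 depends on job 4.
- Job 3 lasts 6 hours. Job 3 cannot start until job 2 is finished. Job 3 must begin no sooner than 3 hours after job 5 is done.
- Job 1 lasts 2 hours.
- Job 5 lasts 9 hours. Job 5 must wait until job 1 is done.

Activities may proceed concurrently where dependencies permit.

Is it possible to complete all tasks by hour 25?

No

Job 1 can start immediately at hour 0; it finishes at hour 2.
Job 5 waits on job 1 (finishes hour 2), so it starts at hour 2 and finishes at 2 + 9 = hour 11.
Job 2 waits on job 1 (finishes hour 2), so it starts at hour 2 and finishes at 2 + 7 = hour 9.
Job 4 has to wait for job 1 (finishes hour 2); job 2 (finishes hour 9). The latest of these is hour 9, so job 4 runs hour 9 to 9 + 2 = hour 11.
Job 3 has to wait for job 2 (finishes hour 9); job 5 (finishes hour 11, plus 3-hour gap → hour 14). The latest of these is hour 14, so job 3 runs hour 14 to 14 + 6 = hour 20.
Job 6 has to wait for job 3 (finishes hour 20); job 4 (finishes hour 11). The latest of these is hour 20, so job 6 runs hour 20 to 20 + 2 = hour 22.
For job 7: job 6 (finishes hour 22, plus 2-hour gap → hour 24); job 3 (finishes hour 20, plus 1-hour gap → hour 21); job 4 (finishes hour 11). Taking the maximum gives a start of hour 24, and it finishes at 24 + 4 = hour 28.
The earliest everything can be done is hour 28, which is after the deadline of 25, so it is not possible.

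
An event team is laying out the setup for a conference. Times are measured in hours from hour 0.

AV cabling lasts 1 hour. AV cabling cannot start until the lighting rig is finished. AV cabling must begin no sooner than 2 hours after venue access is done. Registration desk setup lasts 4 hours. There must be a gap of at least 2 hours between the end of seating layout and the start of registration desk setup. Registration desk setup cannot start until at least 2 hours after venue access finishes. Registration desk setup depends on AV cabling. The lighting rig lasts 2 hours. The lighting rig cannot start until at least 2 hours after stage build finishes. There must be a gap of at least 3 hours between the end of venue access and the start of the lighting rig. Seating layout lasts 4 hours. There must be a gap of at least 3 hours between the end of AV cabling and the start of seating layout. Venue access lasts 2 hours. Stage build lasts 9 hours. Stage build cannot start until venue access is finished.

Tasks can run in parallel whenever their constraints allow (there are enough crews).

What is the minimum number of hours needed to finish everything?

29

Venue access has no prerequisites, so it starts at hour 0 and finishes at hour 2.
Stage build waits on venue access (finishes hour 2), so it starts at hour 2 and finishes at 2 + 9 = hour 11.
The lighting rig has to wait for stage build (finishes hour 11, plus 2-hour gap → hour 13); venue access (finishes hour 2, plus 3-hour gap → hour 5). The latest of these is hour 13, so the lighting rig runs hour 13 to 13 + 2 = hour 15.
AV cabling cannot start until the lighting rig (finishes hour 15); venue access (finishes hour 2, plus 2-hour gap → hour 4). The controlling bound is hour 15, so AV cabling finishes at 15 + 1 = hour 16.
After AV cabling (finishes hour 16, plus 3-hour gap → hour 19), seating layout can start at hour 19 and finishes at hour 23.
Registration desk setup has to wait for seating layout (finishes hour 23, plus 2-hour gap → hour 25); venue access (finishes hour 2, plus 2-hour gap → hour 4); AV cabling (finishes hour 16). The latest of these is hour 25, so registration desk setup runs hour 25 to 25 + 4 = hour 29.
All tasks are finished once the last one completes. Finish times: Venue access at 2, Stage build at 11, The lighting rig at 15, AV cabling at 16, Seating layout at 23, Registration desk setup at 29. The latest is hour 29.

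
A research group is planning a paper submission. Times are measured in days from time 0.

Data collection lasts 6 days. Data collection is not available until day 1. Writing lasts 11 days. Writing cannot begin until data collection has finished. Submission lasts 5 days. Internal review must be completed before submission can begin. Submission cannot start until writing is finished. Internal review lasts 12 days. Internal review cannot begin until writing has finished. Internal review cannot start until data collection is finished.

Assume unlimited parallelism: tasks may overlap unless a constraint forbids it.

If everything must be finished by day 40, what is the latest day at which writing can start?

12

Submission must finish by day 40; it takes 5 days, so it must start by 40 − 5 = day 35.
Internal review must finish before submission (must start by day 35). With a 12-day duration, internal review must start by 35 − 12 = day 23.
For writing: internal review (must start by day 23); submission (must start by day 35). The most restrictive is day 23; with an 11-day duration, writing must start by day 12.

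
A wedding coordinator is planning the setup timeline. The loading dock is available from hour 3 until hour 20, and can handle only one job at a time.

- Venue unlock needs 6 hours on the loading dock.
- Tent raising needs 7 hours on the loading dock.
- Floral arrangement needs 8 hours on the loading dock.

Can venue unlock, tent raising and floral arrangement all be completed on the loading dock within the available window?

No

The loading dock window is 20 − 3 = 17 hours.
Running back to back, the jobs need 6 + 7 + 8 = 21 hours on the loading dock.
Since 21 > 17, they cannot all fit.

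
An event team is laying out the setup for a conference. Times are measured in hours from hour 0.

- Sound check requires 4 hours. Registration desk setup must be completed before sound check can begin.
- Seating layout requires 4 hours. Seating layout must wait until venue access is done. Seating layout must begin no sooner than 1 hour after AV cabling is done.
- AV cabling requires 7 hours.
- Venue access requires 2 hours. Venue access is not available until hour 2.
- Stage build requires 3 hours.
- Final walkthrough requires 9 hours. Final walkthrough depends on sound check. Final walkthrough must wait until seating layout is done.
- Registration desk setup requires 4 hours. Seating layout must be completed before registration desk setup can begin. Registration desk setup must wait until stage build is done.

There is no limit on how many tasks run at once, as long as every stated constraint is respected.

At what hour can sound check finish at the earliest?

20

AV cabling can start immediately at hour 0; it finishes at hour 7.
Nothing blocks stage build, so it runs from hour 0 to hour 3.
After its own release at hour 2, venue access can start at hour 2 and finishes at hour 4.
Seating layout needs all of venue access (finishes hour 4); AV cabling (finishes hour 7, plus 1-hour gap → hour 8). That puts its earliest start at hour 8; it finishes at 8 + 4 = hour 12.
Registration desk setup cannot start until seating layout (finishes hour 12); stage build (finishes hour 3). The controlling bound is hour 12, so registration desk setup finishes at 12 + 4 = hour 16.
Sound check waits on registration desk setup (finishes hour 16), so it starts at hour 16 and finishes at 16 + 4 = hour 20.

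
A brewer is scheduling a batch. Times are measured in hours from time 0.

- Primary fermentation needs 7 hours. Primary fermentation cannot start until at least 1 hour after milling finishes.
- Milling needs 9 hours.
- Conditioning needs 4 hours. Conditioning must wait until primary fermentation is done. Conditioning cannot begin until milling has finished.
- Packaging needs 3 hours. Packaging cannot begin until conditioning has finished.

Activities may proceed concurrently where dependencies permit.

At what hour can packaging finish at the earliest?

24

Milling can start immediately at hour 0; it finishes at hour 9.
After milling (finishes hour 9, plus 1-hour gap → hour 10), primary fermentation can start at hour 10 and finishes at hour 17.
Conditioning has to wait for primary fermentation (finishes hour 17); milling (finishes hour 9). The latest of these is hour 17, so conditioning runs hour 17 to 17 + 4 = hour 21.
Packaging cannot begin until conditioning (finishes hour 21). It runs from hour 21 to 21 + 3 = hour 24.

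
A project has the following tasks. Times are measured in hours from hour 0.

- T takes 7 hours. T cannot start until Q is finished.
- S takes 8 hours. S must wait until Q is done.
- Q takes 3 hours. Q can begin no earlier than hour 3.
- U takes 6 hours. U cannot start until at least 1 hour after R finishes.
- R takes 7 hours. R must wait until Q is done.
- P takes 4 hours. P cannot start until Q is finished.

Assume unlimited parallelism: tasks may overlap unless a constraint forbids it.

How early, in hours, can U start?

14

After its own release at hour 3, Q can start at hour 3 and finishes at hour 6.
R cannot begin until Q (finishes hour 6). It runs from hour 6 to 6 + 7 = hour 13.
U waits on R (finishes hour 13, plus 1-hour gap → hour 14), so the earliest it can start is hour 14.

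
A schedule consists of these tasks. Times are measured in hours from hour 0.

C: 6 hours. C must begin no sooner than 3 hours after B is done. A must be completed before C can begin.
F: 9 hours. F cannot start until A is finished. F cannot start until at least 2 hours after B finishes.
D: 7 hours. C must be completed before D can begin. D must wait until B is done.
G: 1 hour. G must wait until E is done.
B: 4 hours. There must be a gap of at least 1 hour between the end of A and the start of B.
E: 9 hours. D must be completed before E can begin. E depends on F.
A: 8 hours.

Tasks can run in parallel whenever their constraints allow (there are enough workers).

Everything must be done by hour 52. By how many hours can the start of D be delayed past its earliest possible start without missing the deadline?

13

Nothing blocks A, so it runs from hour 0 to hour 8.
B cannot begin until A (finishes hour 8, plus 1-hour gap → hour 9). It runs from hour 9 to 9 + 4 = hour 13.
For C: B (finishes hour 13, plus 3-hour gap → hour 16); A (finishes hour 8). Taking the maximum gives a start of hour 16, and it finishes at 16 + 6 = hour 22.
D cannot start until C (finishes hour 22); B (finishes hour 13). The controlling bound is hour 22, so D finishes at 22 + 7 = hour 29.

Working backward from the deadline:
G has no dependents, so it just needs to finish by hour 52. Starting by 52 − 1 = hour 51 achieves that.
E feeds into G (must start by hour 51); so E must finish by hour 51 and therefore start by hour 42.
D feeds into E (must start by hour 42); so D must finish by hour 42 and therefore start by hour 35.
So D can start as early as hour 22 and as late as hour 35, giving 35 − 22 = 13 hours of slack.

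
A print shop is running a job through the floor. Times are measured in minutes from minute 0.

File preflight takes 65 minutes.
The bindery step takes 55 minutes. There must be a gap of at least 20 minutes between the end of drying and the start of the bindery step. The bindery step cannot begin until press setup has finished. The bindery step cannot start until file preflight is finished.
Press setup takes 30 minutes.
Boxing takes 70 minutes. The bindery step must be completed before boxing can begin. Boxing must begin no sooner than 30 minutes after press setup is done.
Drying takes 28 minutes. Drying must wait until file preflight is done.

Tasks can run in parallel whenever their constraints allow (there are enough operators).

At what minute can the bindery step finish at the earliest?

Press setup has no prerequisites, so it starts at minute 0 and finishes at minute 30.
Nothing blocks file preflight, so it runs from minute 0 to minute 65.
Drying cannot begin until file preflight (finishes minute 65). It runs from minute 65 to 65 + 28 = minute 93.
For the bindery step: drying (finishes minute 93, plus 20-minute gap → minute 113); press setup (finishes minute 30); file preflight (finishes minute 65). Taking the maximum gives a start of minute 113, and it finishes at 113 + 55 = minute 168.

168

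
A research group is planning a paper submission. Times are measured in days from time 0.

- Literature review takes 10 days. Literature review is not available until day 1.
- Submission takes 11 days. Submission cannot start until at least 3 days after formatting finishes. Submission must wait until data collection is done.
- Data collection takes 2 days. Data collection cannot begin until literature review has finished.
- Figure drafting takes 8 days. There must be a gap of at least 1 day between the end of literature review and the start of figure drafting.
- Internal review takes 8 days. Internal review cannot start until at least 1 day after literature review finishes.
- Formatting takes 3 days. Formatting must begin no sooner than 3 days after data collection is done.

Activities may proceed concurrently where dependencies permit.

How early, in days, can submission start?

Literature review waits on its own release at day 1, so it starts at day 1 and finishes at 1 + 10 = day 11.
Data collection waits on literature review (finishes day 11), so it starts at day 11 and finishes at 11 + 2 = day 13.
After data collection (finishes day 13, plus 3-day gap → day 16), formatting can start at day 16 and finishes at day 19.
Submission waits on formatting (finishes day 19, plus 3-day gap → day 22); data collection (finishes day 13). The latest of these is day 22, which is the earliest submission can start.

22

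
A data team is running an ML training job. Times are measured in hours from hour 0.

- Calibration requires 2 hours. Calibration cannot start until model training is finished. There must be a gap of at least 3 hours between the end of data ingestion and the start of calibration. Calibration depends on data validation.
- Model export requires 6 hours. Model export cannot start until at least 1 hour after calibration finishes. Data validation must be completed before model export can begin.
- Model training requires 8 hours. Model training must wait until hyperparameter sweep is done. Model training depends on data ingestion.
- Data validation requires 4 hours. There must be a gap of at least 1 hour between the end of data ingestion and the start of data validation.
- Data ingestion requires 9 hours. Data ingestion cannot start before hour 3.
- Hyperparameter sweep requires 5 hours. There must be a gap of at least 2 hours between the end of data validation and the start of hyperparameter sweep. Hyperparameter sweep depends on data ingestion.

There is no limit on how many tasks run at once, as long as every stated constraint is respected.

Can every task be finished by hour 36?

After its own release at hour 3, data ingestion can start at hour 3 and finishes at hour 12.
After data ingestion (finishes hour 12, plus 1-hour gap → hour 13), data validation can start at hour 13 and finishes at hour 17.
Hyperparameter sweep has to wait for data validation (finishes hour 17, plus 2-hour gap → hour 19); data ingestion (finishes hour 12). The latest of these is hour 19, so hyperparameter sweep runs hour 19 to 19 + 5 = hour 24.
For model training: hyperparameter sweep (finishes hour 24); data ingestion (finishes hour 12). Taking the maximum gives a start of hour 24, and it finishes at 24 + 8 = hour 32.
Calibration cannot start until model training (finishes hour 32); data ingestion (finishes hour 12, plus 3-hour gap → hour 15); data validation (finishes hour 17). The controlling bound is hour 32, so calibration finishes at 32 + 2 = hour 34.
For model export: calibration (finishes hour 34, plus 1-hour gap → hour 35); data validation (finishes hour 17). Taking the maximum gives a start of hour 35, and it finishes at 35 + 6 = hour 41.
The earliest everything can be done is hour 41, which is after the deadline of 36, so it is not possible.

No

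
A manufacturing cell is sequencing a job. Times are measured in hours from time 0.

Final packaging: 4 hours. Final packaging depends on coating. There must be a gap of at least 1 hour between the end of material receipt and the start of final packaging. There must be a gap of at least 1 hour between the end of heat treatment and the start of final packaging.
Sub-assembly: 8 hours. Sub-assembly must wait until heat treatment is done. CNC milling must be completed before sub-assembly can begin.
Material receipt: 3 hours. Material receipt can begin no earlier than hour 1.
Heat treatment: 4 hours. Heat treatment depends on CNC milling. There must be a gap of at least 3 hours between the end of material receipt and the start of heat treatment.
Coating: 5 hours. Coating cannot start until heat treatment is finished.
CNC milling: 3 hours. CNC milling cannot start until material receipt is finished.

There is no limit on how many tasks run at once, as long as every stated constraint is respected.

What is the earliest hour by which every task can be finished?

Material receipt cannot begin until its own release at hour 1. It runs from hour 1 to 1 + 3 = hour 4.
After material receipt (finishes hour 4), CNC milling can start at hour 4 and finishes at hour 7.
Heat treatment needs all of CNC milling (finishes hour 7); material receipt (finishes hour 4, plus 3-hour gap → hour 7). That puts its earliest start at hour 7; it finishes at 7 + 4 = hour 11.
For sub-assembly: heat treatment (finishes hour 11); CNC milling (finishes hour 7). Taking the maximum gives a start of hour 11, and it finishes at 11 + 8 = hour 19.
Coating cannot begin until heat treatment (finishes hour 11). It runs from hour 11 to 11 + 5 = hour 16.
Final packaging needs all of coating (finishes hour 16); material receipt (finishes hour 4, plus 1-hour gap → hour 5); heat treatment (finishes hour 11, plus 1-hour gap → hour 12). That puts its earliest start at hour 16; it finishes at 16 + 4 = hour 20.
All tasks are finished once the last one completes. Finish times: Material receipt at 4, CNC milling at 7, Heat treatment at 11, Coating at 16, Sub-assembly at 19, Final packaging at 20. The latest is hour 20.

20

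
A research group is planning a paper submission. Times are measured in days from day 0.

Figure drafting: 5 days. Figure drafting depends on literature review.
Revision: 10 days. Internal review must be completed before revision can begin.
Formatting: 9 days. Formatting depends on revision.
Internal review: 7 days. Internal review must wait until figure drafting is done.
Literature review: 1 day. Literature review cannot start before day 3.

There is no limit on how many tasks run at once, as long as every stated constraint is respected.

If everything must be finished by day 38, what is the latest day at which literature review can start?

6

To finish by day 38, formatting (duration 9) must start no later than day 29.
Revision feeds into formatting (must start by day 29); so revision must finish by day 29 and therefore start by day 19.
Internal review must finish before revision (must start by day 19). With a 7-day duration, internal review must start by 19 − 7 = day 12.
Since internal review (must start by day 12) depends on it, figure drafting must finish by day 12. Backing off its 5-day duration gives a latest start of day 7.
Literature review has to be done before figure drafting (must start by day 7). That means finishing by day 7, i.e. starting by 7 − 1 = day 6.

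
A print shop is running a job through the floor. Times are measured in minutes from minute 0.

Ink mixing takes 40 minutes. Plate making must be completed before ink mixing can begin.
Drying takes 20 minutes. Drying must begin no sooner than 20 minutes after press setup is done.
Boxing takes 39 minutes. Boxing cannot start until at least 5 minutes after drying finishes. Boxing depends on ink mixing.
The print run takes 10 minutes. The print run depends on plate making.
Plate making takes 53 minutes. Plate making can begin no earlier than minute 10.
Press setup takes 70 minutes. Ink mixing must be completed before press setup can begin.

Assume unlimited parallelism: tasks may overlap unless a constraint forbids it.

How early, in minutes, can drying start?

193

After its own release at minute 10, plate making can start at minute 10 and finishes at minute 63.
Ink mixing cannot begin until plate making (finishes minute 63). It runs from minute 63 to 63 + 40 = minute 103.
After ink mixing (finishes minute 103), press setup can start at minute 103 and finishes at minute 173.
Drying waits on press setup (finishes minute 173, plus 20-minute gap → minute 193), so the earliest it can start is minute 193.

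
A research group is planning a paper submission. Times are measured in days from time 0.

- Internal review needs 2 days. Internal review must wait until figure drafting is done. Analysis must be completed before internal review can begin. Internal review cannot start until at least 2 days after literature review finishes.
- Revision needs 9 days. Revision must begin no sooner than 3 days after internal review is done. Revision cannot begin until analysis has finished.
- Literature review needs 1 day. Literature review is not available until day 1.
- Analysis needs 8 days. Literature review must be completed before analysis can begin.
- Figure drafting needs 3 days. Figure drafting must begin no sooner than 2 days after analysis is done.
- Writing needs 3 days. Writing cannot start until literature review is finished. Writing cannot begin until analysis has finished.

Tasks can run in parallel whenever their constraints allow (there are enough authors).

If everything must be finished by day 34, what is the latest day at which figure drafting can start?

Revision has no dependents, so it just needs to finish by day 34. Starting by 34 − 9 = day 25 achieves that.
Internal review must finish before revision (must start by day 25, minus 3-day gap → day 22). With a 2-day duration, internal review must start by 22 − 2 = day 20.
Since internal review (must start by day 20) depends on it, figure drafting must finish by day 20. Backing off its 3-day duration gives a latest start of day 17.

17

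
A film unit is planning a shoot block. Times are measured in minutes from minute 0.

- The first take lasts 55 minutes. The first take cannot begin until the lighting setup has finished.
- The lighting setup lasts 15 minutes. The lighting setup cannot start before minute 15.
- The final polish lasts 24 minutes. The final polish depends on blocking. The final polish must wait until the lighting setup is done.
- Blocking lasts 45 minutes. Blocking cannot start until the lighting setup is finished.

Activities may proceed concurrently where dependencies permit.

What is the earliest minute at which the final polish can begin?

75

The lighting setup cannot begin until its own release at minute 15. It runs from minute 15 to 15 + 15 = minute 30.
Blocking waits on the lighting setup (finishes minute 30), so it starts at minute 30 and finishes at 30 + 45 = minute 75.
The final polish waits on blocking (finishes minute 75); the lighting setup (finishes minute 30). The latest of these is minute 75, which is the earliest the final polish can start.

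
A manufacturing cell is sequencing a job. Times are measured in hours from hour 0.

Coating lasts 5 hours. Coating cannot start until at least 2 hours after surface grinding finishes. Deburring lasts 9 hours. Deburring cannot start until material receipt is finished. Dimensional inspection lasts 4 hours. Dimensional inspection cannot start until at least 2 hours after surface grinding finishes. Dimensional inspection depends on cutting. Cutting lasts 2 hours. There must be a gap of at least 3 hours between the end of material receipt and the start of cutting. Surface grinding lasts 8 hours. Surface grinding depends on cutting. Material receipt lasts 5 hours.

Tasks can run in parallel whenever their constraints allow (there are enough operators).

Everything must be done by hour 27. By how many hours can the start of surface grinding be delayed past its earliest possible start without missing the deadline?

Material receipt has no prerequisites, so it starts at hour 0 and finishes at hour 5.
Cutting waits on material receipt (finishes hour 5, plus 3-hour gap → hour 8), so it starts at hour 8 and finishes at 8 + 2 = hour 10.
Surface grinding waits on cutting (finishes hour 10), so it starts at hour 10 and finishes at 10 + 8 = hour 18.

Working backward from the deadline:
Dimensional inspection must finish by hour 27; it takes 4 hours, so it must start by 27 − 4 = hour 23.
Nothing follows coating; the deadline of hour 27 is its only limit. It must start by 27 − 5 = hour 22.
Surface grinding must finish in time for dimensional inspection (must start by hour 23, minus 2-hour gap → hour 21); coating (must start by hour 22, minus 2-hour gap → hour 20). The tightest is hour 20, so surface grinding must start by 20 − 8 = hour 12.
So surface grinding can start as early as hour 10 and as late as hour 12, giving 12 − 10 = 2 hours of slack.

2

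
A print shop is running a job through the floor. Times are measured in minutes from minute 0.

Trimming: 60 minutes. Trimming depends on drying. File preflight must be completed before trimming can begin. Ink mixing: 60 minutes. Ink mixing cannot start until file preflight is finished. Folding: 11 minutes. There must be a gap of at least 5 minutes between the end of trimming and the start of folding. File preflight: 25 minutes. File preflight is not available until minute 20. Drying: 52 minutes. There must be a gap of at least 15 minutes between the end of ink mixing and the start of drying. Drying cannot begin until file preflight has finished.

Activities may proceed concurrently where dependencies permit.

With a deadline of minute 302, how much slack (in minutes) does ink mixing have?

File preflight waits on its own release at minute 20, so it starts at minute 20 and finishes at 20 + 25 = minute 45.
After file preflight (finishes minute 45), ink mixing can start at minute 45 and finishes at minute 105.

Working backward from the deadline:
Folding has no dependents, so it just needs to finish by minute 302. Starting by 302 − 11 = minute 291 achieves that.
Since folding (must start by minute 291, minus 5-minute gap → minute 286) depends on it, trimming must finish by minute 286. Backing off its 60-minute duration gives a latest start of minute 226.
Since trimming (must start by minute 226) depends on it, drying must finish by minute 226. Backing off its 52-minute duration gives a latest start of minute 174.
Ink mixing must finish before drying (must start by minute 174, minus 15-minute gap → minute 159). With a 60-minute duration, ink mixing must start by 159 − 60 = minute 99.
So ink mixing can start as early as minute 45 and as late as minute 99, giving 99 − 45 = 54 minutes of slack.

54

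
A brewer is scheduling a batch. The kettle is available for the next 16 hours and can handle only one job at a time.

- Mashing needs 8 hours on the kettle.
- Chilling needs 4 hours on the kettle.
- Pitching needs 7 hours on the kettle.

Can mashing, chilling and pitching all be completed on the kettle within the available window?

Running back to back, the jobs need 8 + 4 + 7 = 19 hours on the kettle.
Since 19 > 16, they cannot all fit.

No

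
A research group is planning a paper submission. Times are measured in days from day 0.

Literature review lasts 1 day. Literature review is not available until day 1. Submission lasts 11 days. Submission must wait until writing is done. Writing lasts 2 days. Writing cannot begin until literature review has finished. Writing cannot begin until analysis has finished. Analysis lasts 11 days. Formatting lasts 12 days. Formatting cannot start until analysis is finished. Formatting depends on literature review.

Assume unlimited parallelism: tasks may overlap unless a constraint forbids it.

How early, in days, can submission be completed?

24

Analysis has no prerequisites, so it starts at day 0 and finishes at day 11.
After its own release at day 1, literature review can start at day 1 and finishes at day 2.
Writing needs all of literature review (finishes day 2); analysis (finishes day 11). That puts its earliest start at day 11; it finishes at 11 + 2 = day 13.
Submission cannot begin until writing (finishes day 13). It runs from day 13 to 13 + 11 = day 24.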